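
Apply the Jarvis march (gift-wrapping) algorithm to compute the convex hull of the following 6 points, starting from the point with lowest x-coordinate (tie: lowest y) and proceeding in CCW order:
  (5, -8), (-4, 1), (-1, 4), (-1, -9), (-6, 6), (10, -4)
Hull (CCW) = [(-6, 6), (-1, -9), (5, -8), (10, -4), (-1, 4)]

Jarvis march: at each step, from the current hull vertex p, select the next vertex q as the point such that every other point lies strictly to the left of (or on) the directed line p → q. (Equivalently: for every other point r, the cross product (q − p) × (r − p) ≥ 0.)
Starting point (lowest x, tie lowest y): (-6, 6). Wrap until returning to start. Resulting hull: (-6, 6), (-1, -9), (5, -8), (10, -4), (-1, 4).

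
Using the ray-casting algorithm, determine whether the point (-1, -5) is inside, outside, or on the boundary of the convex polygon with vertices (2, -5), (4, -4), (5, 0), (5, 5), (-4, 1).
The point (-1, -5) lies strictly outside the polygon

Cast a horizontal ray to the right from the query point and count how many polygon edges it crosses (each edge strictly once or zero times, handled with the usual half-open convention). 
Parity of crossings → even ⇒ outside.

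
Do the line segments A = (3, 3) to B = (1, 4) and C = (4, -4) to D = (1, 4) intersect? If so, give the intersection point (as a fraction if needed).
Yes; intersection at (1, 4) (t = 1 on AB, s = 1 on CD)

Parametrize AB as A + t(B − A) = (3 + -2 t, 3 + 1 t) and CD as C + s(D − C) = (4 + -3 s, -4 + 8 s). Solve the linear system for (t, s). Determinant = 13 ≠ 0, so a unique intersection of the containing lines exists. Solution: t = 1, s = 1 — both in [0, 1], so the segments cross. Intersection point: (1, 4).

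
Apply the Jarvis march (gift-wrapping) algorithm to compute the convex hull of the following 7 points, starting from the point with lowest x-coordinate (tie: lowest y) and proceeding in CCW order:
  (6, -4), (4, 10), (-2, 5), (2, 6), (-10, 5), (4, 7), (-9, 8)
Hull (CCW) = [(-10, 5), (6, -4), (4, 10), (-9, 8)]

Jarvis march: at each step, from the current hull vertex p, select the next vertex q as the point such that every other point lies strictly to the left of (or on) the directed line p → q. (Equivalently: for every other point r, the cross product (q − p) × (r − p) ≥ 0.)
Starting point (lowest x, tie lowest y): (-10, 5). Wrap until returning to start. Resulting hull: (-10, 5), (6, -4), (4, 10), (-9, 8).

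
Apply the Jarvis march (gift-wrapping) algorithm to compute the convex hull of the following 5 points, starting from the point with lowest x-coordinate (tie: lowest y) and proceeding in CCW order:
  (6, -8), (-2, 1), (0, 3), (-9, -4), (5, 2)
Hull (CCW) = [(-9, -4), (6, -8), (5, 2), (0, 3)]

Jarvis march: at each step, from the current hull vertex p, select the next vertex q as the point such that every other point lies strictly to the left of (or on) the directed line p → q. (Equivalently: for every other point r, the cross product (q − p) × (r − p) ≥ 0.)
Starting point (lowest x, tie lowest y): (-9, -4). Wrap until returning to start. Resulting hull: (-9, -4), (6, -8), (5, 2), (0, 3).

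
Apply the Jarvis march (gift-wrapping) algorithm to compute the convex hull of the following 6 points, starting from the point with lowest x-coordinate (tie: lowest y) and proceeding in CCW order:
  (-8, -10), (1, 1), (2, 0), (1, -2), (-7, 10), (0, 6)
Hull (CCW) = [(-8, -10), (1, -2), (2, 0), (0, 6), (-7, 10)]

Jarvis march: at each step, from the current hull vertex p, select the next vertex q as the point such that every other point lies strictly to the left of (or on) the directed line p → q. (Equivalently: for every other point r, the cross product (q − p) × (r − p) ≥ 0.)
Starting point (lowest x, tie lowest y): (-8, -10). Wrap until returning to start. Resulting hull: (-8, -10), (1, -2), (2, 0), (0, 6), (-7, 10).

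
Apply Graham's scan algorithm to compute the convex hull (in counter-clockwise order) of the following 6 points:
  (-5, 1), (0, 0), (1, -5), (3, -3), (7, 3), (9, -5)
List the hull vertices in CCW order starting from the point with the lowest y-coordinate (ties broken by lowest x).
Hull (CCW) = [(1, -5), (9, -5), (7, 3), (-5, 1)]

Graham scan procedure:
  1. Find the pivot p₀ = point with lowest y (tie → lowest x): (1, -5).
  2. Sort the remaining points by polar angle around p₀.
  3. Walk through sorted points, maintaining a stack; pop the top while the last three entries make a non-left turn (cross product ≤ 0).
  4. Final stack is the convex hull in CCW order: (1, -5), (9, -5), (7, 3), (-5, 1).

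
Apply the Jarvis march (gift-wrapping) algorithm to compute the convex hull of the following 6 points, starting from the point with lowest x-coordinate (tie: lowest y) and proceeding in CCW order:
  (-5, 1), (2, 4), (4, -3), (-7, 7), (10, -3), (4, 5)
Hull (CCW) = [(-7, 7), (-5, 1), (4, -3), (10, -3), (4, 5)]

Jarvis march: at each step, from the current hull vertex p, select the next vertex q as the point such that every other point lies strictly to the left of (or on) the directed line p → q. (Equivalently: for every other point r, the cross product (q − p) × (r − p) ≥ 0.)
Starting point (lowest x, tie lowest y): (-7, 7). Wrap until returning to start. Resulting hull: (-7, 7), (-5, 1), (4, -3), (10, -3), (4, 5).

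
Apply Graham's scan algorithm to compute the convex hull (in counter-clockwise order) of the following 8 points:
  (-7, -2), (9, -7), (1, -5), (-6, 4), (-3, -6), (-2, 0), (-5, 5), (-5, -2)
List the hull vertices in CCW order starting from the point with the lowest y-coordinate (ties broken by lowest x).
Hull (CCW) = [(9, -7), (-5, 5), (-6, 4), (-7, -2), (-3, -6)]

Graham scan procedure:
  1. Find the pivot p₀ = point with lowest y (tie → lowest x): (9, -7).
  2. Sort the remaining points by polar angle around p₀.
  3. Walk through sorted points, maintaining a stack; pop the top while the last three entries make a non-left turn (cross product ≤ 0).
  4. Final stack is the convex hull in CCW order: (9, -7), (-5, 5), (-6, 4), (-7, -2), (-3, -6).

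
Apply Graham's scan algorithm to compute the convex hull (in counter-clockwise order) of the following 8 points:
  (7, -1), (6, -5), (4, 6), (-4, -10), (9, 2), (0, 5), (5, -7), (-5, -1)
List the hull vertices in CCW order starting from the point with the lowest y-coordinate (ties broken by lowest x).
Hull (CCW) = [(-4, -10), (5, -7), (6, -5), (9, 2), (4, 6), (0, 5), (-5, -1)]

Graham scan procedure:
  1. Find the pivot p₀ = point with lowest y (tie → lowest x): (-4, -10).
  2. Sort the remaining points by polar angle around p₀.
  3. Walk through sorted points, maintaining a stack; pop the top while the last three entries make a non-left turn (cross product ≤ 0).
  4. Final stack is the convex hull in CCW order: (-4, -10), (5, -7), (6, -5), (9, 2), (4, 6), (0, 5), (-5, -1).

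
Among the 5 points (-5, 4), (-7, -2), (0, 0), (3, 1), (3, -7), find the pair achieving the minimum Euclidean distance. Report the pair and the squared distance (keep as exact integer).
Pair = ((0, 0), (3, 1)); squared distance = 10

Compute all C(5, 2) = 10 pairwise squared distances (x_i − x_j)² + (y_i − y_j)². The minimum is 10, attained by the pair ((0, 0), (3, 1)).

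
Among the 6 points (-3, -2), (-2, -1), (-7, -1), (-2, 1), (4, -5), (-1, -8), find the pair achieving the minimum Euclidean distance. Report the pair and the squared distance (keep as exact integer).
Pair = ((-3, -2), (-2, -1)); squared distance = 2

Compute all C(6, 2) = 15 pairwise squared distances (x_i − x_j)² + (y_i − y_j)². The minimum is 2, attained by the pair ((-3, -2), (-2, -1)).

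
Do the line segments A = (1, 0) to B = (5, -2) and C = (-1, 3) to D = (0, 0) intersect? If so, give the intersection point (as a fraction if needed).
No (intersection of containing lines falls outside at least one segment)

Parametrize and solve: t = -3/10, s = 4/5. At least one of these is outside [0, 1], so the segments do not intersect.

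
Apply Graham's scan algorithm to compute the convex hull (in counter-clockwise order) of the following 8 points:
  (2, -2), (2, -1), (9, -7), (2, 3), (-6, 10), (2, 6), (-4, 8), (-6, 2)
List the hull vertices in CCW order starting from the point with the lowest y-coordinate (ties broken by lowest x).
Hull (CCW) = [(9, -7), (2, 6), (-6, 10), (-6, 2)]

Graham scan procedure:
  1. Find the pivot p₀ = point with lowest y (tie → lowest x): (9, -7).
  2. Sort the remaining points by polar angle around p₀.
  3. Walk through sorted points, maintaining a stack; pop the top while the last three entries make a non-left turn (cross product ≤ 0).
  4. Final stack is the convex hull in CCW order: (9, -7), (2, 6), (-6, 10), (-6, 2).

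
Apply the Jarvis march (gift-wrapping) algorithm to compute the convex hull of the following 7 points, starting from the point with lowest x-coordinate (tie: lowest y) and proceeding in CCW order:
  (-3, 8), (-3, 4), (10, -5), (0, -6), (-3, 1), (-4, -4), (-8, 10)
Hull (CCW) = [(-8, 10), (-4, -4), (0, -6), (10, -5), (-3, 8)]

Jarvis march: at each step, from the current hull vertex p, select the next vertex q as the point such that every other point lies strictly to the left of (or on) the directed line p → q. (Equivalently: for every other point r, the cross product (q − p) × (r − p) ≥ 0.)
Starting point (lowest x, tie lowest y): (-8, 10). Wrap until returning to start. Resulting hull: (-8, 10), (-4, -4), (0, -6), (10, -5), (-3, 8).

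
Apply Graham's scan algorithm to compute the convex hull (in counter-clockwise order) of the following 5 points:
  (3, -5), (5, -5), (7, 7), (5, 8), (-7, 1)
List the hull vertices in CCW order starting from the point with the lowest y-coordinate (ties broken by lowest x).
Hull (CCW) = [(3, -5), (5, -5), (7, 7), (5, 8), (-7, 1)]

Graham scan procedure:
  1. Find the pivot p₀ = point with lowest y (tie → lowest x): (3, -5).
  2. Sort the remaining points by polar angle around p₀.
  3. Walk through sorted points, maintaining a stack; pop the top while the last three entries make a non-left turn (cross product ≤ 0).
  4. Final stack is the convex hull in CCW order: (3, -5), (5, -5), (7, 7), (5, 8), (-7, 1).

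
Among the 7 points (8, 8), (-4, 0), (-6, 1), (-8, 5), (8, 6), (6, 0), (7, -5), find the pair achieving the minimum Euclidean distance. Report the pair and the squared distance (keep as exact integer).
Pair = ((8, 8), (8, 6)); squared distance = 4

Compute all C(7, 2) = 21 pairwise squared distances (x_i − x_j)² + (y_i − y_j)². The minimum is 4, attained by the pair ((8, 8), (8, 6)).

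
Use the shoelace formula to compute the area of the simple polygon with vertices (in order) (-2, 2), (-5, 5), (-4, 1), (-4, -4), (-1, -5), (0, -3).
Area = 24

Shoelace formula: Area = (1/2) |Σ_i (x_i · y_{i+1} − x_{i+1} · y_i)| (indices mod n). Compute each cross term:
  (-2)(5) − (-5)(2) = 0
  (-5)(1) − (-4)(5) = 15
  (-4)(-4) − (-4)(1) = 20
  (-4)(-5) − (-1)(-4) = 16
  (-1)(-3) − (0)(-5) = 3
  (0)(2) − (-2)(-3) = -6
Sum = 48, so (signed) Area = 48/2 = 24, |Area| = 24.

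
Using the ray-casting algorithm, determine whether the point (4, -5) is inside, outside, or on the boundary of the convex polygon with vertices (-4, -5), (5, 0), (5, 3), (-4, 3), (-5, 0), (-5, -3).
The point (4, -5) lies strictly outside the polygon

Cast a horizontal ray to the right from the query point and count how many polygon edges it crosses (each edge strictly once or zero times, handled with the usual half-open convention). 
Parity of crossings → even ⇒ outside.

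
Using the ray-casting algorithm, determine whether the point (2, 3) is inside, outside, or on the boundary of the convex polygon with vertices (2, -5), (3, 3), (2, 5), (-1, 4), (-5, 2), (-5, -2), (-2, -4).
The point (2, 3) lies strictly inside the polygon

Cast a horizontal ray to the right from the query point and count how many polygon edges it crosses (each edge strictly once or zero times, handled with the usual half-open convention). 
Parity of crossings → odd ⇒ inside.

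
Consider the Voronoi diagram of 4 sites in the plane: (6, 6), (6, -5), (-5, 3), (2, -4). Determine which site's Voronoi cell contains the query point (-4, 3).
Nearest site = (-5, 3)

The Voronoi cell of site s contains exactly those query points closer to s than to any other site. Compute squared distances from q = (-4, 3) to each site:
  (-5 − -4)² + (3 − 3)² = 1
  (2 − -4)² + (-4 − 3)² = 85
  (6 − -4)² + (6 − 3)² = 109
  (6 − -4)² + (-5 − 3)² = 164
Minimum is attained by (-5, 3), so q lies in its Voronoi cell.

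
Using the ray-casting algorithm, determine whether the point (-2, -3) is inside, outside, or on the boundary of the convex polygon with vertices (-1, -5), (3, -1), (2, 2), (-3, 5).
The point (-2, -3) lies strictly outside the polygon

Cast a horizontal ray to the right from the query point and count how many polygon edges it crosses (each edge strictly once or zero times, handled with the usual half-open convention). 
Parity of crossings → even ⇒ outside.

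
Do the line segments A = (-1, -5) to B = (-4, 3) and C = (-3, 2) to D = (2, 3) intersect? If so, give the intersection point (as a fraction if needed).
No (intersection of containing lines falls outside at least one segment)

Parametrize and solve: t = 37/43, s = -5/43. At least one of these is outside [0, 1], so the segments do not intersect.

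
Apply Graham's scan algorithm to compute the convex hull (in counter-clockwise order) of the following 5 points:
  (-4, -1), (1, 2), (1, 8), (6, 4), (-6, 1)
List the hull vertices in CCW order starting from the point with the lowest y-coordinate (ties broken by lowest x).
Hull (CCW) = [(-4, -1), (6, 4), (1, 8), (-6, 1)]

Graham scan procedure:
  1. Find the pivot p₀ = point with lowest y (tie → lowest x): (-4, -1).
  2. Sort the remaining points by polar angle around p₀.
  3. Walk through sorted points, maintaining a stack; pop the top while the last three entries make a non-left turn (cross product ≤ 0).
  4. Final stack is the convex hull in CCW order: (-4, -1), (6, 4), (1, 8), (-6, 1).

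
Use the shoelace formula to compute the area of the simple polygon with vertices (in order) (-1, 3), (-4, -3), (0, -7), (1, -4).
Area = 49/2

Shoelace formula: Area = (1/2) |Σ_i (x_i · y_{i+1} − x_{i+1} · y_i)| (indices mod n). Compute each cross term:
  (-1)(-3) − (-4)(3) = 15
  (-4)(-7) − (0)(-3) = 28
  (0)(-4) − (1)(-7) = 7
  (1)(3) − (-1)(-4) = -1
Sum = 49, so (signed) Area = 49/2 = 49/2, |Area| = 49/2.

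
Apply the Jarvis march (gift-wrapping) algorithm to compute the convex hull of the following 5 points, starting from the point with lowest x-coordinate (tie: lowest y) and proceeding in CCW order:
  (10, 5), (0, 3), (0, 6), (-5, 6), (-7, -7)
Hull (CCW) = [(-7, -7), (10, 5), (0, 6), (-5, 6)]

Jarvis march: at each step, from the current hull vertex p, select the next vertex q as the point such that every other point lies strictly to the left of (or on) the directed line p → q. (Equivalently: for every other point r, the cross product (q − p) × (r − p) ≥ 0.)
Starting point (lowest x, tie lowest y): (-7, -7). Wrap until returning to start. Resulting hull: (-7, -7), (10, 5), (0, 6), (-5, 6).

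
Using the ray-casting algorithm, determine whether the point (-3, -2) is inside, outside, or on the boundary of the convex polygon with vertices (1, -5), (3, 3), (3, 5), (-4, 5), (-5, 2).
The point (-3, -2) lies strictly outside the polygon

Cast a horizontal ray to the right from the query point and count how many polygon edges it crosses (each edge strictly once or zero times, handled with the usual half-open convention). 
Parity of crossings → even ⇒ outside.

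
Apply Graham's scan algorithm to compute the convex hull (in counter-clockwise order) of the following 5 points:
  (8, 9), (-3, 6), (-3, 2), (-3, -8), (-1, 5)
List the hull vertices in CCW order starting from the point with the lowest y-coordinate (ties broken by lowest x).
Hull (CCW) = [(-3, -8), (8, 9), (-3, 6)]

Graham scan procedure:
  1. Find the pivot p₀ = point with lowest y (tie → lowest x): (-3, -8).
  2. Sort the remaining points by polar angle around p₀.
  3. Walk through sorted points, maintaining a stack; pop the top while the last three entries make a non-left turn (cross product ≤ 0).
  4. Final stack is the convex hull in CCW order: (-3, -8), (8, 9), (-3, 6).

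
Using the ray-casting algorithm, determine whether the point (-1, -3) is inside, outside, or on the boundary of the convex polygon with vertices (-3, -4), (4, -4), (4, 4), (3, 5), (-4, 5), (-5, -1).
The point (-1, -3) lies strictly inside the polygon

Cast a horizontal ray to the right from the query point and count how many polygon edges it crosses (each edge strictly once or zero times, handled with the usual half-open convention). 
Parity of crossings → odd ⇒ inside.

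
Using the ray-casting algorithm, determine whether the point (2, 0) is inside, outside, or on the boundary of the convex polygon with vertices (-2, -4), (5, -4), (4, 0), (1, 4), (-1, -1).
The point (2, 0) lies strictly inside the polygon

Cast a horizontal ray to the right from the query point and count how many polygon edges it crosses (each edge strictly once or zero times, handled with the usual half-open convention). 
Parity of crossings → odd ⇒ inside.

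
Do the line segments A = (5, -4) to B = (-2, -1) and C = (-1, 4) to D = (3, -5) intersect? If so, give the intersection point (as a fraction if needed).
Yes; intersection at (101/51, -46/17) (t = 22/51 on AB, s = 38/51 on CD)

Parametrize AB as A + t(B − A) = (5 + -7 t, -4 + 3 t) and CD as C + s(D − C) = (-1 + 4 s, 4 + -9 s). Solve the linear system for (t, s). Determinant = -51 ≠ 0, so a unique intersection of the containing lines exists. Solution: t = 22/51, s = 38/51 — both in [0, 1], so the segments cross. Intersection point: (101/51, -46/17).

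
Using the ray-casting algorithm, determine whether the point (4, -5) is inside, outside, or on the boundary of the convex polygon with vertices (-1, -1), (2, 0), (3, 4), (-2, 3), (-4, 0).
The point (4, -5) lies strictly outside the polygon

Cast a horizontal ray to the right from the query point and count how many polygon edges it crosses (each edge strictly once or zero times, handled with the usual half-open convention). 
Parity of crossings → even ⇒ outside.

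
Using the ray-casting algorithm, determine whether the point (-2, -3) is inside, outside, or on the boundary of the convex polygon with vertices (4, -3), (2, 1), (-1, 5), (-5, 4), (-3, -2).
The point (-2, -3) lies strictly outside the polygon

Cast a horizontal ray to the right from the query point and count how many polygon edges it crosses (each edge strictly once or zero times, handled with the usual half-open convention). 
Parity of crossings → even ⇒ outside.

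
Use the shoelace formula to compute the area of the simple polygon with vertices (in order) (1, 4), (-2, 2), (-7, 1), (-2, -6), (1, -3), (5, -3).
Area = 113/2

Shoelace formula: Area = (1/2) |Σ_i (x_i · y_{i+1} − x_{i+1} · y_i)| (indices mod n). Compute each cross term:
  (1)(2) − (-2)(4) = 10
  (-2)(1) − (-7)(2) = 12
  (-7)(-6) − (-2)(1) = 44
  (-2)(-3) − (1)(-6) = 12
  (1)(-3) − (5)(-3) = 12
  (5)(4) − (1)(-3) = 23
Sum = 113, so (signed) Area = 113/2 = 113/2, |Area| = 113/2.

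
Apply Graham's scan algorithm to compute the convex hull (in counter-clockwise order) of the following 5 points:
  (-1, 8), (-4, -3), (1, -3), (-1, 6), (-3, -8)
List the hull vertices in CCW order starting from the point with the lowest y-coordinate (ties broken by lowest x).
Hull (CCW) = [(-3, -8), (1, -3), (-1, 8), (-4, -3)]

Graham scan procedure:
  1. Find the pivot p₀ = point with lowest y (tie → lowest x): (-3, -8).
  2. Sort the remaining points by polar angle around p₀.
  3. Walk through sorted points, maintaining a stack; pop the top while the last three entries make a non-left turn (cross product ≤ 0).
  4. Final stack is the convex hull in CCW order: (-3, -8), (1, -3), (-1, 8), (-4, -3).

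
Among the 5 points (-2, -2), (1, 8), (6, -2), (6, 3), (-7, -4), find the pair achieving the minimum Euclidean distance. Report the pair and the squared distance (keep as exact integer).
Pair = ((6, -2), (6, 3)); squared distance = 25

Compute all C(5, 2) = 10 pairwise squared distances (x_i − x_j)² + (y_i − y_j)². The minimum is 25, attained by the pair ((6, -2), (6, 3)).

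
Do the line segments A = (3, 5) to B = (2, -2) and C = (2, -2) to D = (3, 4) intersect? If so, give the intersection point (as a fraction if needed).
Yes; intersection at (2, -2) (t = 1 on AB, s = 0 on CD)

Parametrize AB as A + t(B − A) = (3 + -1 t, 5 + -7 t) and CD as C + s(D − C) = (2 + 1 s, -2 + 6 s). Solve the linear system for (t, s). Determinant = -1 ≠ 0, so a unique intersection of the containing lines exists. Solution: t = 1, s = 0 — both in [0, 1], so the segments cross. Intersection point: (2, -2).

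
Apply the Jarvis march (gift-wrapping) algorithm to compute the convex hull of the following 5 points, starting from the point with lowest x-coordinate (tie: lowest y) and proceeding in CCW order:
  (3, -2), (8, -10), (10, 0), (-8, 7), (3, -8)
Hull (CCW) = [(-8, 7), (3, -8), (8, -10), (10, 0)]

Jarvis march: at each step, from the current hull vertex p, select the next vertex q as the point such that every other point lies strictly to the left of (or on) the directed line p → q. (Equivalently: for every other point r, the cross product (q − p) × (r − p) ≥ 0.)
Starting point (lowest x, tie lowest y): (-8, 7). Wrap until returning to start. Resulting hull: (-8, 7), (3, -8), (8, -10), (10, 0).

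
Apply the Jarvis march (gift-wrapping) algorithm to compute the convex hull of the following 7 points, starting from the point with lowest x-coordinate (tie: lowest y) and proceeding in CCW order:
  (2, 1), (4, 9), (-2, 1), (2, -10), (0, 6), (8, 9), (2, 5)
Hull (CCW) = [(-2, 1), (2, -10), (8, 9), (4, 9), (0, 6)]

Jarvis march: at each step, from the current hull vertex p, select the next vertex q as the point such that every other point lies strictly to the left of (or on) the directed line p → q. (Equivalently: for every other point r, the cross product (q − p) × (r − p) ≥ 0.)
Starting point (lowest x, tie lowest y): (-2, 1). Wrap until returning to start. Resulting hull: (-2, 1), (2, -10), (8, 9), (4, 9), (0, 6).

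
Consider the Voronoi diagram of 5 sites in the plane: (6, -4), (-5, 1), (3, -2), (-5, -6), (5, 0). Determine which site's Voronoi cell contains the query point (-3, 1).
Nearest site = (-5, 1)

The Voronoi cell of site s contains exactly those query points closer to s than to any other site. Compute squared distances from q = (-3, 1) to each site:
  (-5 − -3)² + (1 − 1)² = 4
  (3 − -3)² + (-2 − 1)² = 45
  (-5 − -3)² + (-6 − 1)² = 53
  (5 − -3)² + (0 − 1)² = 65
  (6 − -3)² + (-4 − 1)² = 106
Minimum is attained by (-5, 1), so q lies in its Voronoi cell.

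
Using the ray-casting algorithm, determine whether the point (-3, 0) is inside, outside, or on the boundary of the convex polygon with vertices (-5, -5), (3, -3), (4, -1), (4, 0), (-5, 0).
The point (-3, 0) lies on the polygon boundary

Boundary check: the query satisfies the collinearity and bounding-box conditions for some polygon edge, so it lies exactly on the boundary.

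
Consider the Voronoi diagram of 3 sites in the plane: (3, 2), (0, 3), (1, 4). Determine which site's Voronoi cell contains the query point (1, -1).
Nearest site = (3, 2)

The Voronoi cell of site s contains exactly those query points closer to s than to any other site. Compute squared distances from q = (1, -1) to each site:
  (3 − 1)² + (2 − -1)² = 13
  (0 − 1)² + (3 − -1)² = 17
  (1 − 1)² + (4 − -1)² = 25
Minimum is attained by (3, 2), so q lies in its Voronoi cell.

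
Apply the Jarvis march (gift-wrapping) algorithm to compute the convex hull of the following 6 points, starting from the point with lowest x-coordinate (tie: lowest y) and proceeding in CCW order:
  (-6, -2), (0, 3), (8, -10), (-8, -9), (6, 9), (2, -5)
Hull (CCW) = [(-8, -9), (8, -10), (6, 9), (-6, -2)]

Jarvis march: at each step, from the current hull vertex p, select the next vertex q as the point such that every other point lies strictly to the left of (or on) the directed line p → q. (Equivalently: for every other point r, the cross product (q − p) × (r − p) ≥ 0.)
Starting point (lowest x, tie lowest y): (-8, -9). Wrap until returning to start. Resulting hull: (-8, -9), (8, -10), (6, 9), (-6, -2).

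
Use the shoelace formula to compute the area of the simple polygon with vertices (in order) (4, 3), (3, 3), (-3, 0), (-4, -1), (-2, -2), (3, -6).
Area = 36

Shoelace formula: Area = (1/2) |Σ_i (x_i · y_{i+1} − x_{i+1} · y_i)| (indices mod n). Compute each cross term:
  (4)(3) − (3)(3) = 3
  (3)(0) − (-3)(3) = 9
  (-3)(-1) − (-4)(0) = 3
  (-4)(-2) − (-2)(-1) = 6
  (-2)(-6) − (3)(-2) = 18
  (3)(3) − (4)(-6) = 33
Sum = 72, so (signed) Area = 72/2 = 36, |Area| = 36.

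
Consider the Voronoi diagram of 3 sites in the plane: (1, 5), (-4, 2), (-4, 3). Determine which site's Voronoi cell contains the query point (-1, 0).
Nearest site = (-4, 2)

The Voronoi cell of site s contains exactly those query points closer to s than to any other site. Compute squared distances from q = (-1, 0) to each site:
  (-4 − -1)² + (2 − 0)² = 13
  (-4 − -1)² + (3 − 0)² = 18
  (1 − -1)² + (5 − 0)² = 29
Minimum is attained by (-4, 2), so q lies in its Voronoi cell.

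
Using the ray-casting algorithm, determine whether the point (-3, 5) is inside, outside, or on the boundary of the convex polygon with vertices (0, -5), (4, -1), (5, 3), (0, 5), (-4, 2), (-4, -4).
The point (-3, 5) lies strictly outside the polygon

Cast a horizontal ray to the right from the query point and count how many polygon edges it crosses (each edge strictly once or zero times, handled with the usual half-open convention). 
Parity of crossings → even ⇒ outside.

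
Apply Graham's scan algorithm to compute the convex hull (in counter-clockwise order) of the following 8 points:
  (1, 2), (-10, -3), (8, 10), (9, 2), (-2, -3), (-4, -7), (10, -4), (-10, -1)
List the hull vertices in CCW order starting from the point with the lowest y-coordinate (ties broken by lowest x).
Hull (CCW) = [(-4, -7), (10, -4), (8, 10), (-10, -1), (-10, -3)]

Graham scan procedure:
  1. Find the pivot p₀ = point with lowest y (tie → lowest x): (-4, -7).
  2. Sort the remaining points by polar angle around p₀.
  3. Walk through sorted points, maintaining a stack; pop the top while the last three entries make a non-left turn (cross product ≤ 0).
  4. Final stack is the convex hull in CCW order: (-4, -7), (10, -4), (8, 10), (-10, -1), (-10, -3).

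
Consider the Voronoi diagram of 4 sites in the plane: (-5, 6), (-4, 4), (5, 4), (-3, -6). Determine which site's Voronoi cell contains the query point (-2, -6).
Nearest site = (-3, -6)

The Voronoi cell of site s contains exactly those query points closer to s than to any other site. Compute squared distances from q = (-2, -6) to each site:
  (-3 − -2)² + (-6 − -6)² = 1
  (-4 − -2)² + (4 − -6)² = 104
  (5 − -2)² + (4 − -6)² = 149
  (-5 − -2)² + (6 − -6)² = 153
Minimum is attained by (-3, -6), so q lies in its Voronoi cell.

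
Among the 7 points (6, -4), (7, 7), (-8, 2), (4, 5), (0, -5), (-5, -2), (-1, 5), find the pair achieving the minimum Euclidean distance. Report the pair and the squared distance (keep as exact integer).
Pair = ((7, 7), (4, 5)); squared distance = 13

Compute all C(7, 2) = 21 pairwise squared distances (x_i − x_j)² + (y_i − y_j)². The minimum is 13, attained by the pair ((7, 7), (4, 5)).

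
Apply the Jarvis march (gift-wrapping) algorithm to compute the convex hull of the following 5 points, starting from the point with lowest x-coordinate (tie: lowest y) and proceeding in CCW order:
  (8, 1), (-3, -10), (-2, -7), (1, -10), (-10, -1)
Hull (CCW) = [(-10, -1), (-3, -10), (1, -10), (8, 1)]

Jarvis march: at each step, from the current hull vertex p, select the next vertex q as the point such that every other point lies strictly to the left of (or on) the directed line p → q. (Equivalently: for every other point r, the cross product (q − p) × (r − p) ≥ 0.)
Starting point (lowest x, tie lowest y): (-10, -1). Wrap until returning to start. Resulting hull: (-10, -1), (-3, -10), (1, -10), (8, 1).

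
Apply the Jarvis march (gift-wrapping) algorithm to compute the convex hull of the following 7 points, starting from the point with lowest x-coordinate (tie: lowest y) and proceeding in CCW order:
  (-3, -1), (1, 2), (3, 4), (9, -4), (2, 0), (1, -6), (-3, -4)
Hull (CCW) = [(-3, -4), (1, -6), (9, -4), (3, 4), (-3, -1)]

Jarvis march: at each step, from the current hull vertex p, select the next vertex q as the point such that every other point lies strictly to the left of (or on) the directed line p → q. (Equivalently: for every other point r, the cross product (q − p) × (r − p) ≥ 0.)
Starting point (lowest x, tie lowest y): (-3, -4). Wrap until returning to start. Resulting hull: (-3, -4), (1, -6), (9, -4), (3, 4), (-3, -1).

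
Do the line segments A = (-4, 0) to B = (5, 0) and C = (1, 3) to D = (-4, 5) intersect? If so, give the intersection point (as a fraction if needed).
No (intersection of containing lines falls outside at least one segment)

Parametrize and solve: t = 25/18, s = -3/2. At least one of these is outside [0, 1], so the segments do not intersect.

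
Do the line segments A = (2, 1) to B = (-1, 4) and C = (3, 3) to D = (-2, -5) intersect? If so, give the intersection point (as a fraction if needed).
Yes; intersection at (24/13, 15/13) (t = 2/39 on AB, s = 3/13 on CD)

Parametrize AB as A + t(B − A) = (2 + -3 t, 1 + 3 t) and CD as C + s(D − C) = (3 + -5 s, 3 + -8 s). Solve the linear system for (t, s). Determinant = -39 ≠ 0, so a unique intersection of the containing lines exists. Solution: t = 2/39, s = 3/13 — both in [0, 1], so the segments cross. Intersection point: (24/13, 15/13).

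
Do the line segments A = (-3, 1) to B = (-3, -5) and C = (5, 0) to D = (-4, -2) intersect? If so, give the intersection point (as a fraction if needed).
Yes; intersection at (-3, -16/9) (t = 25/54 on AB, s = 8/9 on CD)

Parametrize AB as A + t(B − A) = (-3 + 0 t, 1 + -6 t) and CD as C + s(D − C) = (5 + -9 s, 0 + -2 s). Solve the linear system for (t, s). Determinant = 54 ≠ 0, so a unique intersection of the containing lines exists. Solution: t = 25/54, s = 8/9 — both in [0, 1], so the segments cross. Intersection point: (-3, -16/9).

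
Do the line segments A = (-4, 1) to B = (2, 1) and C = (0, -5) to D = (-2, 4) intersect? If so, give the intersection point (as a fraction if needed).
Yes; intersection at (-4/3, 1) (t = 4/9 on AB, s = 2/3 on CD)

Parametrize AB as A + t(B − A) = (-4 + 6 t, 1 + 0 t) and CD as C + s(D − C) = (0 + -2 s, -5 + 9 s). Solve the linear system for (t, s). Determinant = -54 ≠ 0, so a unique intersection of the containing lines exists. Solution: t = 4/9, s = 2/3 — both in [0, 1], so the segments cross. Intersection point: (-4/3, 1).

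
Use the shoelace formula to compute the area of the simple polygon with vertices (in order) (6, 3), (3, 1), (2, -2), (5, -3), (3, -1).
Area = 6

Shoelace formula: Area = (1/2) |Σ_i (x_i · y_{i+1} − x_{i+1} · y_i)| (indices mod n). Compute each cross term:
  (6)(1) − (3)(3) = -3
  (3)(-2) − (2)(1) = -8
  (2)(-3) − (5)(-2) = 4
  (5)(-1) − (3)(-3) = 4
  (3)(3) − (6)(-1) = 15
Sum = 12, so (signed) Area = 12/2 = 6, |Area| = 6.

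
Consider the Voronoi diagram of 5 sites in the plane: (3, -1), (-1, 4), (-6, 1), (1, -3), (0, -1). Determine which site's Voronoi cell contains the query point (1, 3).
Nearest site = (-1, 4)

The Voronoi cell of site s contains exactly those query points closer to s than to any other site. Compute squared distances from q = (1, 3) to each site:
  (-1 − 1)² + (4 − 3)² = 5
  (0 − 1)² + (-1 − 3)² = 17
  (3 − 1)² + (-1 − 3)² = 20
  (1 − 1)² + (-3 − 3)² = 36
  (-6 − 1)² + (1 − 3)² = 53
Minimum is attained by (-1, 4), so q lies in its Voronoi cell.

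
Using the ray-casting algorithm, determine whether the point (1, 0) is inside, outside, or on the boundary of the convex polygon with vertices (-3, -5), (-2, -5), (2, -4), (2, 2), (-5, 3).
The point (1, 0) lies strictly inside the polygon

Cast a horizontal ray to the right from the query point and count how many polygon edges it crosses (each edge strictly once or zero times, handled with the usual half-open convention). 
Parity of crossings → odd ⇒ inside.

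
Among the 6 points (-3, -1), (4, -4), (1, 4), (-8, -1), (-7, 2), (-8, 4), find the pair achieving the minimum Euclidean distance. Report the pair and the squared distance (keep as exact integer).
Pair = ((-7, 2), (-8, 4)); squared distance = 5

Compute all C(6, 2) = 15 pairwise squared distances (x_i − x_j)² + (y_i − y_j)². The minimum is 5, attained by the pair ((-7, 2), (-8, 4)).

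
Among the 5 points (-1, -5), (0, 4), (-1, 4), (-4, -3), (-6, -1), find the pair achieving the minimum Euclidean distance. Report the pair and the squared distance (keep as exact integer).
Pair = ((0, 4), (-1, 4)); squared distance = 1

Compute all C(5, 2) = 10 pairwise squared distances (x_i − x_j)² + (y_i − y_j)². The minimum is 1, attained by the pair ((0, 4), (-1, 4)).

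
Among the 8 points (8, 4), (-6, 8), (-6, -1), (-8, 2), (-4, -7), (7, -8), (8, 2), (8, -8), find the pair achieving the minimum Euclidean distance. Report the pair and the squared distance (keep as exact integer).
Pair = ((7, -8), (8, -8)); squared distance = 1

Compute all C(8, 2) = 28 pairwise squared distances (x_i − x_j)² + (y_i − y_j)². The minimum is 1, attained by the pair ((7, -8), (8, -8)).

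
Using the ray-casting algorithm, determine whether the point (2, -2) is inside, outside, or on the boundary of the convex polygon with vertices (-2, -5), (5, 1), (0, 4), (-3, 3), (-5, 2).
The point (2, -2) lies strictly outside the polygon

Cast a horizontal ray to the right from the query point and count how many polygon edges it crosses (each edge strictly once or zero times, handled with the usual half-open convention). 
Parity of crossings → even ⇒ outside.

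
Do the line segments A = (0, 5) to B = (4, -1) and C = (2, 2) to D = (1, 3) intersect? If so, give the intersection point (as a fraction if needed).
Yes; intersection at (2, 2) (t = 1/2 on AB, s = 0 on CD)

Parametrize AB as A + t(B − A) = (0 + 4 t, 5 + -6 t) and CD as C + s(D − C) = (2 + -1 s, 2 + 1 s). Solve the linear system for (t, s). Determinant = 2 ≠ 0, so a unique intersection of the containing lines exists. Solution: t = 1/2, s = 0 — both in [0, 1], so the segments cross. Intersection point: (2, 2).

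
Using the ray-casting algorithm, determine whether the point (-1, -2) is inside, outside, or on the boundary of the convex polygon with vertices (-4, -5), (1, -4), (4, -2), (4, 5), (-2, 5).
The point (-1, -2) lies strictly inside the polygon

Cast a horizontal ray to the right from the query point and count how many polygon edges it crosses (each edge strictly once or zero times, handled with the usual half-open convention). 
Parity of crossings → odd ⇒ inside.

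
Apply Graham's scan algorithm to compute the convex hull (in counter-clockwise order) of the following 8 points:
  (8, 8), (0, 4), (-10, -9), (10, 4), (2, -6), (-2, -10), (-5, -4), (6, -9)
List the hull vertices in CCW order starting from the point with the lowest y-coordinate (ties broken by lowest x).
Hull (CCW) = [(-2, -10), (6, -9), (10, 4), (8, 8), (0, 4), (-10, -9)]

Graham scan procedure:
  1. Find the pivot p₀ = point with lowest y (tie → lowest x): (-2, -10).
  2. Sort the remaining points by polar angle around p₀.
  3. Walk through sorted points, maintaining a stack; pop the top while the last three entries make a non-left turn (cross product ≤ 0).
  4. Final stack is the convex hull in CCW order: (-2, -10), (6, -9), (10, 4), (8, 8), (0, 4), (-10, -9).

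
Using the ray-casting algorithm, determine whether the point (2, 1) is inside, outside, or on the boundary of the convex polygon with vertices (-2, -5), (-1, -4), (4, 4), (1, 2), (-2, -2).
The point (2, 1) lies strictly inside the polygon

Cast a horizontal ray to the right from the query point and count how many polygon edges it crosses (each edge strictly once or zero times, handled with the usual half-open convention). 
Parity of crossings → odd ⇒ inside.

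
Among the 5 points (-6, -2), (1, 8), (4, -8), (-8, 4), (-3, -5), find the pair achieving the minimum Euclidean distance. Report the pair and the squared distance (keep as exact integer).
Pair = ((-6, -2), (-3, -5)); squared distance = 18

Compute all C(5, 2) = 10 pairwise squared distances (x_i − x_j)² + (y_i − y_j)². The minimum is 18, attained by the pair ((-6, -2), (-3, -5)).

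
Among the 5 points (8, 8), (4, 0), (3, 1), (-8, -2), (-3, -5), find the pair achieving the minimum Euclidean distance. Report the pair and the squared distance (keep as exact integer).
Pair = ((4, 0), (3, 1)); squared distance = 2

Compute all C(5, 2) = 10 pairwise squared distances (x_i − x_j)² + (y_i − y_j)². The minimum is 2, attained by the pair ((4, 0), (3, 1)).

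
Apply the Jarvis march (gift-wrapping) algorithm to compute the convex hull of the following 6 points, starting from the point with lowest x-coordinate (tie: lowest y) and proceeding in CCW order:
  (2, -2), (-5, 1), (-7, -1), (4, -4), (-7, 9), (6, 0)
Hull (CCW) = [(-7, -1), (4, -4), (6, 0), (-7, 9)]

Jarvis march: at each step, from the current hull vertex p, select the next vertex q as the point such that every other point lies strictly to the left of (or on) the directed line p → q. (Equivalently: for every other point r, the cross product (q − p) × (r − p) ≥ 0.)
Starting point (lowest x, tie lowest y): (-7, -1). Wrap until returning to start. Resulting hull: (-7, -1), (4, -4), (6, 0), (-7, 9).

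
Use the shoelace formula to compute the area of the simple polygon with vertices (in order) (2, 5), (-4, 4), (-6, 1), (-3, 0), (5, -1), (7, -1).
Area = 93/2

Shoelace formula: Area = (1/2) |Σ_i (x_i · y_{i+1} − x_{i+1} · y_i)| (indices mod n). Compute each cross term:
  (2)(4) − (-4)(5) = 28
  (-4)(1) − (-6)(4) = 20
  (-6)(0) − (-3)(1) = 3
  (-3)(-1) − (5)(0) = 3
  (5)(-1) − (7)(-1) = 2
  (7)(5) − (2)(-1) = 37
Sum = 93, so (signed) Area = 93/2 = 93/2, |Area| = 93/2.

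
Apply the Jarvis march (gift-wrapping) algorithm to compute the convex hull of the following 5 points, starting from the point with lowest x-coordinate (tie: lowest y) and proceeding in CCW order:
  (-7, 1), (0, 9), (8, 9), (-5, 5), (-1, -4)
Hull (CCW) = [(-7, 1), (-1, -4), (8, 9), (0, 9), (-5, 5)]

Jarvis march: at each step, from the current hull vertex p, select the next vertex q as the point such that every other point lies strictly to the left of (or on) the directed line p → q. (Equivalently: for every other point r, the cross product (q − p) × (r − p) ≥ 0.)
Starting point (lowest x, tie lowest y): (-7, 1). Wrap until returning to start. Resulting hull: (-7, 1), (-1, -4), (8, 9), (0, 9), (-5, 5).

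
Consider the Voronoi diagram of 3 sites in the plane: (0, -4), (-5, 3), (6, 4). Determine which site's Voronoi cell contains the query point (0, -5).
Nearest site = (0, -4)

The Voronoi cell of site s contains exactly those query points closer to s than to any other site. Compute squared distances from q = (0, -5) to each site:
  (0 − 0)² + (-4 − -5)² = 1
  (-5 − 0)² + (3 − -5)² = 89
  (6 − 0)² + (4 − -5)² = 117
Minimum is attained by (0, -4), so q lies in its Voronoi cell.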